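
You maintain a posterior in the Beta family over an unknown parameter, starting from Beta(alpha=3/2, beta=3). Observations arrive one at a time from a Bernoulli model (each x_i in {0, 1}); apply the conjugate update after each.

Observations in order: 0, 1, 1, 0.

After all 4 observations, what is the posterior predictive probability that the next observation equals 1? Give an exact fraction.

7/17

obs 1: x=0 → posterior Beta(3/2, 4)
obs 2: x=1 → posterior Beta(5/2, 4)
obs 3: x=1 → posterior Beta(7/2, 4)
obs 4: x=0 → posterior Beta(7/2, 5)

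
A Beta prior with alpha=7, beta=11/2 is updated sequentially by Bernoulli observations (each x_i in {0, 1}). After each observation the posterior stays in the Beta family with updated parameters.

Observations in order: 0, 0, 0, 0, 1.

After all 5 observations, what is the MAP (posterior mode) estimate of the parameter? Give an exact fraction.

obs 1: x=0 → posterior Beta(7, 13/2)
obs 2: x=0 → posterior Beta(7, 15/2)
obs 3: x=0 → posterior Beta(7, 17/2)
obs 4: x=0 → posterior Beta(7, 19/2)
obs 5: x=1 → posterior Beta(8, 19/2)

14/31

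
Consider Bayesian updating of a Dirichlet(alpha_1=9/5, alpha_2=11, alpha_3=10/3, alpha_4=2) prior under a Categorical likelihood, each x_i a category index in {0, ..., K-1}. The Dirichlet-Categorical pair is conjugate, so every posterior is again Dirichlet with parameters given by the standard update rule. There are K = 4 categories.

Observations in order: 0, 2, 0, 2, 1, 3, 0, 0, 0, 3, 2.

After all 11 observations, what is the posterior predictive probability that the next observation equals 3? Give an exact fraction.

obs 1: x=0 → posterior Dirichlet(14/5, 11, 10/3, 2)
obs 2: x=2 → posterior Dirichlet(14/5, 11, 13/3, 2)
obs 3: x=0 → posterior Dirichlet(19/5, 11, 13/3, 2)
obs 4: x=2 → posterior Dirichlet(19/5, 11, 16/3, 2)
obs 5: x=1 → posterior Dirichlet(19/5, 12, 16/3, 2)
obs 6: x=3 → posterior Dirichlet(19/5, 12, 16/3, 3)
obs 7: x=0 → posterior Dirichlet(24/5, 12, 16/3, 3)
obs 8: x=0 → posterior Dirichlet(29/5, 12, 16/3, 3)
obs 9: x=0 → posterior Dirichlet(34/5, 12, 16/3, 3)
obs 10: x=3 → posterior Dirichlet(34/5, 12, 16/3, 4)
obs 11: x=2 → posterior Dirichlet(34/5, 12, 19/3, 4)

60/437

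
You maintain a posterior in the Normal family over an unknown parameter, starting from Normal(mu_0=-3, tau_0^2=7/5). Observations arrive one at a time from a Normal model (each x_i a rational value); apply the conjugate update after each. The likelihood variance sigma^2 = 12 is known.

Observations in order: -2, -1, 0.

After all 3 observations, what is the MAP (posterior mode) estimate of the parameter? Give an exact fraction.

-67/27

obs 1: x=-2 → posterior Normal(-194/67, 84/67)
obs 2: x=-1 → posterior Normal(-201/74, 42/37)
obs 3: x=0 → posterior Normal(-67/27, 28/27)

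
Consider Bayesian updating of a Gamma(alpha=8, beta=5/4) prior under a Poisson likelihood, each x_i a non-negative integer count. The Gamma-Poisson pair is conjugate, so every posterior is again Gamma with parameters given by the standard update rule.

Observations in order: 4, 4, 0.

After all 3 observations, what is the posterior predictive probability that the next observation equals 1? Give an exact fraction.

obs 1: x=4 → posterior Gamma(12, 9/4)
obs 2: x=4 → posterior Gamma(16, 13/4)
obs 3: x=0 → posterior Gamma(16, 17/4)

3114316280042679582784/30041942495081691894741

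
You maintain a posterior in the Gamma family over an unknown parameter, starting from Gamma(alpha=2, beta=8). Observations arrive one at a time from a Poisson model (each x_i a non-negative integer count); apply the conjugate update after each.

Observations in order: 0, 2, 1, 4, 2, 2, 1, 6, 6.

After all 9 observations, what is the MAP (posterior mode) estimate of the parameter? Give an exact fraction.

25/17

obs 1: x=0 → posterior Gamma(2, 9)
obs 2: x=2 → posterior Gamma(4, 10)
obs 3: x=1 → posterior Gamma(5, 11)
obs 4: x=4 → posterior Gamma(9, 12)
obs 5: x=2 → posterior Gamma(11, 13)
obs 6: x=2 → posterior Gamma(13, 14)
obs 7: x=1 → posterior Gamma(14, 15)
obs 8: x=6 → posterior Gamma(20, 16)
obs 9: x=6 → posterior Gamma(26, 17)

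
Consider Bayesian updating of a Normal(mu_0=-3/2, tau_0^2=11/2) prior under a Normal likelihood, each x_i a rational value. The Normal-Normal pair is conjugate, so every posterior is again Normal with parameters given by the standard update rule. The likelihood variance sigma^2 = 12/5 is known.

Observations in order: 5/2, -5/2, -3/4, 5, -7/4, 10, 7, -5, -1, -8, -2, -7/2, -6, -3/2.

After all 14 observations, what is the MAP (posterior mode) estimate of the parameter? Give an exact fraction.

-897/1588

obs 1: x=5/2 → posterior Normal(203/158, 132/79)
obs 2: x=-5/2 → posterior Normal(-18/67, 66/67)
obs 3: x=-3/4 → posterior Normal(-103/252, 44/63)
obs 4: x=5 → posterior Normal(791/976, 33/61)
obs 5: x=-7/4 → posterior Normal(203/598, 132/299)
obs 6: x=10 → posterior Normal(1303/708, 22/59)
obs 7: x=7 → posterior Normal(2073/818, 132/409)
obs 8: x=-5 → posterior Normal(1523/928, 33/116)
obs 9: x=-1 → posterior Normal(471/346, 44/173)
obs 10: x=-8 → posterior Normal(13/28, 66/287)
obs 11: x=-2 → posterior Normal(313/1258, 132/629)
obs 12: x=-7/2 → posterior Normal(-1/19, 11/57)
obs 13: x=-6 → posterior Normal(-366/739, 132/739)
obs 14: x=-3/2 → posterior Normal(-897/1588, 66/397)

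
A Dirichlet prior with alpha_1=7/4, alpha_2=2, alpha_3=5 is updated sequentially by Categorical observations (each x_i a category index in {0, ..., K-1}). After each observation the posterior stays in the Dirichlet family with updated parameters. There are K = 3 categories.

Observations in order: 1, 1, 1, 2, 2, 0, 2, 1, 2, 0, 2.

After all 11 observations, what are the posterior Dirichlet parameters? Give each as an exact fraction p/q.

alpha_1=15/4, alpha_2=6, alpha_3=10

obs 1: x=1 → posterior Dirichlet(7/4, 3, 5)
obs 2: x=1 → posterior Dirichlet(7/4, 4, 5)
obs 3: x=1 → posterior Dirichlet(7/4, 5, 5)
obs 4: x=2 → posterior Dirichlet(7/4, 5, 6)
obs 5: x=2 → posterior Dirichlet(7/4, 5, 7)
obs 6: x=0 → posterior Dirichlet(11/4, 5, 7)
obs 7: x=2 → posterior Dirichlet(11/4, 5, 8)
obs 8: x=1 → posterior Dirichlet(11/4, 6, 8)
obs 9: x=2 → posterior Dirichlet(11/4, 6, 9)
obs 10: x=0 → posterior Dirichlet(15/4, 6, 9)
obs 11: x=2 → posterior Dirichlet(15/4, 6, 10)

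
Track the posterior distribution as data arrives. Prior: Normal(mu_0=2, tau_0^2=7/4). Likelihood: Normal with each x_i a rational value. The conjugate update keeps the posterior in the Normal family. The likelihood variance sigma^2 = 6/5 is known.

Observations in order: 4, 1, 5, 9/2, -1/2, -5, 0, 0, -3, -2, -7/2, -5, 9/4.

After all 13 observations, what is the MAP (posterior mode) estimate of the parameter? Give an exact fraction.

obs 1: x=4 → posterior Normal(188/59, 42/59)
obs 2: x=1 → posterior Normal(223/94, 21/47)
obs 3: x=5 → posterior Normal(398/129, 14/43)
obs 4: x=9/2 → posterior Normal(1111/328, 21/82)
obs 5: x=-1/2 → posterior Normal(538/199, 42/199)
obs 6: x=-5 → posterior Normal(121/78, 7/39)
obs 7: x=0 → posterior Normal(363/269, 42/269)
obs 8: x=0 → posterior Normal(363/304, 21/152)
obs 9: x=-3 → posterior Normal(86/113, 14/113)
obs 10: x=-2 → posterior Normal(94/187, 21/187)
obs 11: x=-7/2 → posterior Normal(131/818, 42/409)
obs 12: x=-5 → posterior Normal(-73/296, 7/74)
obs 13: x=9/4 → posterior Normal(-123/1916, 42/479)

-123/1916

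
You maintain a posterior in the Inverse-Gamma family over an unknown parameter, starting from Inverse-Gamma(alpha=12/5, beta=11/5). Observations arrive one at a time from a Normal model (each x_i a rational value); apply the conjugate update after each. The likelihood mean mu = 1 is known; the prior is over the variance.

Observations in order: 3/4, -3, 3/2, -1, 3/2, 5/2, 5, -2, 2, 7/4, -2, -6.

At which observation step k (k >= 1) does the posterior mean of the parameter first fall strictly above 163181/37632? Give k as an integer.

k = 7

obs 1: x=3/4 → posterior Inverse-Gamma(29/10, 357/160)
obs 2: x=-3 → posterior Inverse-Gamma(17/5, 1637/160)
obs 3: x=3/2 → posterior Inverse-Gamma(39/10, 1657/160)
obs 4: x=-1 → posterior Inverse-Gamma(22/5, 1977/160)
obs 5: x=3/2 → posterior Inverse-Gamma(49/10, 1997/160)
obs 6: x=5/2 → posterior Inverse-Gamma(27/5, 2177/160)
obs 7: x=5 → posterior Inverse-Gamma(59/10, 3457/160)
obs 8: x=-2 → posterior Inverse-Gamma(32/5, 4177/160)
obs 9: x=2 → posterior Inverse-Gamma(69/10, 4257/160)
obs 10: x=7/4 → posterior Inverse-Gamma(37/5, 2151/80)
obs 11: x=-2 → posterior Inverse-Gamma(79/10, 2511/80)
obs 12: x=-6 → posterior Inverse-Gamma(42/5, 4471/80)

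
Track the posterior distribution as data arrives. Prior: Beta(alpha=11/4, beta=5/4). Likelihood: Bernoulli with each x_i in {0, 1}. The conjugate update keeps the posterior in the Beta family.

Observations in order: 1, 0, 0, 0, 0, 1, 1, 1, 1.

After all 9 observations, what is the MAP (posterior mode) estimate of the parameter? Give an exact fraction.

obs 1: x=1 → posterior Beta(15/4, 5/4)
obs 2: x=0 → posterior Beta(15/4, 9/4)
obs 3: x=0 → posterior Beta(15/4, 13/4)
obs 4: x=0 → posterior Beta(15/4, 17/4)
obs 5: x=0 → posterior Beta(15/4, 21/4)
obs 6: x=1 → posterior Beta(19/4, 21/4)
obs 7: x=1 → posterior Beta(23/4, 21/4)
obs 8: x=1 → posterior Beta(27/4, 21/4)
obs 9: x=1 → posterior Beta(31/4, 21/4)

27/44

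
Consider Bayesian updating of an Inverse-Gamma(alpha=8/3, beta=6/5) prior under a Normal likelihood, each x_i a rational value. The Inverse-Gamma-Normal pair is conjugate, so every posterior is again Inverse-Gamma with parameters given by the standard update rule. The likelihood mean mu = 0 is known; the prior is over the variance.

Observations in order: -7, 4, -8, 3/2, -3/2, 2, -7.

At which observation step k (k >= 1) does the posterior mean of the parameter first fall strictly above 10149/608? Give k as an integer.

k = 3

obs 1: x=-7 → posterior Inverse-Gamma(19/6, 257/10)
obs 2: x=4 → posterior Inverse-Gamma(11/3, 337/10)
obs 3: x=-8 → posterior Inverse-Gamma(25/6, 657/10)
obs 4: x=3/2 → posterior Inverse-Gamma(14/3, 2673/40)
obs 5: x=-3/2 → posterior Inverse-Gamma(31/6, 1359/20)
obs 6: x=2 → posterior Inverse-Gamma(17/3, 1399/20)
obs 7: x=-7 → posterior Inverse-Gamma(37/6, 1889/20)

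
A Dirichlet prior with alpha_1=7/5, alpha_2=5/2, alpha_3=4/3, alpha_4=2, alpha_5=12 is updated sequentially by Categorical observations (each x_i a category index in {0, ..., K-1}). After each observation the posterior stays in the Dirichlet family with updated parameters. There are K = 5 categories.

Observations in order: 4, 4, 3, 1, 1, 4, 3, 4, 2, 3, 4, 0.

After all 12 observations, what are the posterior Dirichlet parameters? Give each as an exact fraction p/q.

obs 1: x=4 → posterior Dirichlet(7/5, 5/2, 4/3, 2, 13)
obs 2: x=4 → posterior Dirichlet(7/5, 5/2, 4/3, 2, 14)
obs 3: x=3 → posterior Dirichlet(7/5, 5/2, 4/3, 3, 14)
obs 4: x=1 → posterior Dirichlet(7/5, 7/2, 4/3, 3, 14)
obs 5: x=1 → posterior Dirichlet(7/5, 9/2, 4/3, 3, 14)
obs 6: x=4 → posterior Dirichlet(7/5, 9/2, 4/3, 3, 15)
obs 7: x=3 → posterior Dirichlet(7/5, 9/2, 4/3, 4, 15)
obs 8: x=4 → posterior Dirichlet(7/5, 9/2, 4/3, 4, 16)
obs 9: x=2 → posterior Dirichlet(7/5, 9/2, 7/3, 4, 16)
obs 10: x=3 → posterior Dirichlet(7/5, 9/2, 7/3, 5, 16)
obs 11: x=4 → posterior Dirichlet(7/5, 9/2, 7/3, 5, 17)
obs 12: x=0 → posterior Dirichlet(12/5, 9/2, 7/3, 5, 17)

alpha_1=12/5, alpha_2=9/2, alpha_3=7/3, alpha_4=5, alpha_5=17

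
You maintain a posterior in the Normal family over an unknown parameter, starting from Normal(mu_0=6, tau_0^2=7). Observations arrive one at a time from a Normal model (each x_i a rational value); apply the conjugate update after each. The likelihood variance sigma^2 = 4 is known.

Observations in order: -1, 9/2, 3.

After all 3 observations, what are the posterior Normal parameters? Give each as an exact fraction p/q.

mu_0=139/50, tau_0^2=28/25

obs 1: x=-1 → posterior Normal(17/11, 28/11)
obs 2: x=9/2 → posterior Normal(97/36, 14/9)
obs 3: x=3 → posterior Normal(139/50, 28/25)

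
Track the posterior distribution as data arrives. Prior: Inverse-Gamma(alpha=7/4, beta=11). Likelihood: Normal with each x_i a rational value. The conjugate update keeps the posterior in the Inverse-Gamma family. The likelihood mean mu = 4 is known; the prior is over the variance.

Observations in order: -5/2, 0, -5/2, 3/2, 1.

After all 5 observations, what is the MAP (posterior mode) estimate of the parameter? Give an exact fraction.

551/42

obs 1: x=-5/2 → posterior Inverse-Gamma(9/4, 257/8)
obs 2: x=0 → posterior Inverse-Gamma(11/4, 321/8)
obs 3: x=-5/2 → posterior Inverse-Gamma(13/4, 245/4)
obs 4: x=3/2 → posterior Inverse-Gamma(15/4, 515/8)
obs 5: x=1 → posterior Inverse-Gamma(17/4, 551/8)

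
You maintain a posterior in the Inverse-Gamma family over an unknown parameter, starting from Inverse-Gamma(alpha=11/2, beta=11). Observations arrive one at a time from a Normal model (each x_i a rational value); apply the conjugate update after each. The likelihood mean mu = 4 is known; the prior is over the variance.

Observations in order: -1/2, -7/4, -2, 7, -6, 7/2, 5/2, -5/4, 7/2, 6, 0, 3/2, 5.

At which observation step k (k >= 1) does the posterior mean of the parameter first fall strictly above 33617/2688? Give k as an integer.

obs 1: x=-1/2 → posterior Inverse-Gamma(6, 169/8)
obs 2: x=-7/4 → posterior Inverse-Gamma(13/2, 1205/32)
obs 3: x=-2 → posterior Inverse-Gamma(7, 1781/32)
obs 4: x=7 → posterior Inverse-Gamma(15/2, 1925/32)
obs 5: x=-6 → posterior Inverse-Gamma(8, 3525/32)
obs 6: x=7/2 → posterior Inverse-Gamma(17/2, 3529/32)
obs 7: x=5/2 → posterior Inverse-Gamma(9, 3565/32)
obs 8: x=-5/4 → posterior Inverse-Gamma(19/2, 2003/16)
obs 9: x=7/2 → posterior Inverse-Gamma(10, 2005/16)
obs 10: x=6 → posterior Inverse-Gamma(21/2, 2037/16)
obs 11: x=0 → posterior Inverse-Gamma(11, 2165/16)
obs 12: x=3/2 → posterior Inverse-Gamma(23/2, 2215/16)
obs 13: x=5 → posterior Inverse-Gamma(12, 2223/16)

k = 5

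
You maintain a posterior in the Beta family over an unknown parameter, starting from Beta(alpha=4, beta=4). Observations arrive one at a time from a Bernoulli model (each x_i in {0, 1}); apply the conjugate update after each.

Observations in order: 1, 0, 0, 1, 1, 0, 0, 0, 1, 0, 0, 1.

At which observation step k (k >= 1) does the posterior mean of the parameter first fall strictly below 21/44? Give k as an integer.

obs 1: x=1 → posterior Beta(5, 4)
obs 2: x=0 → posterior Beta(5, 5)
obs 3: x=0 → posterior Beta(5, 6)
obs 4: x=1 → posterior Beta(6, 6)
obs 5: x=1 → posterior Beta(7, 6)
obs 6: x=0 → posterior Beta(7, 7)
obs 7: x=0 → posterior Beta(7, 8)
obs 8: x=0 → posterior Beta(7, 9)
obs 9: x=1 → posterior Beta(8, 9)
obs 10: x=0 → posterior Beta(8, 10)
obs 11: x=0 → posterior Beta(8, 11)
obs 12: x=1 → posterior Beta(9, 11)

k = 3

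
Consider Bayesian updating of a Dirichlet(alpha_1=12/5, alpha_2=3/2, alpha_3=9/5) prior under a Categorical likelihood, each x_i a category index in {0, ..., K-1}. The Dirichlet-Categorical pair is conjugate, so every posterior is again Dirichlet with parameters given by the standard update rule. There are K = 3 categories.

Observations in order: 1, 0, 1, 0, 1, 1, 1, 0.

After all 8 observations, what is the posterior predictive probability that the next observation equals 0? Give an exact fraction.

obs 1: x=1 → posterior Dirichlet(12/5, 5/2, 9/5)
obs 2: x=0 → posterior Dirichlet(17/5, 5/2, 9/5)
obs 3: x=1 → posterior Dirichlet(17/5, 7/2, 9/5)
obs 4: x=0 → posterior Dirichlet(22/5, 7/2, 9/5)
obs 5: x=1 → posterior Dirichlet(22/5, 9/2, 9/5)
obs 6: x=1 → posterior Dirichlet(22/5, 11/2, 9/5)
obs 7: x=1 → posterior Dirichlet(22/5, 13/2, 9/5)
obs 8: x=0 → posterior Dirichlet(27/5, 13/2, 9/5)

54/137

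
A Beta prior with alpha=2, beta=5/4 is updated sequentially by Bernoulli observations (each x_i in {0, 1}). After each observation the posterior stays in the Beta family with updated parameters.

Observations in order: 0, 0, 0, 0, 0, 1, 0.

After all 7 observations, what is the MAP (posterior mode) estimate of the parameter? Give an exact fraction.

8/33

obs 1: x=0 → posterior Beta(2, 9/4)
obs 2: x=0 → posterior Beta(2, 13/4)
obs 3: x=0 → posterior Beta(2, 17/4)
obs 4: x=0 → posterior Beta(2, 21/4)
obs 5: x=0 → posterior Beta(2, 25/4)
obs 6: x=1 → posterior Beta(3, 25/4)
obs 7: x=0 → posterior Beta(3, 29/4)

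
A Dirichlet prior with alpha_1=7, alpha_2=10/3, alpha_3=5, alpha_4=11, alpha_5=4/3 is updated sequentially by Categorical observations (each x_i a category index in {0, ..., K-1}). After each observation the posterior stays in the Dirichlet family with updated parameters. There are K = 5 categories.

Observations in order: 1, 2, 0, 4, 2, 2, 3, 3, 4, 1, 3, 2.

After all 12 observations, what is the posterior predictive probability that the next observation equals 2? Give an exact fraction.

obs 1: x=1 → posterior Dirichlet(7, 13/3, 5, 11, 4/3)
obs 2: x=2 → posterior Dirichlet(7, 13/3, 6, 11, 4/3)
obs 3: x=0 → posterior Dirichlet(8, 13/3, 6, 11, 4/3)
obs 4: x=4 → posterior Dirichlet(8, 13/3, 6, 11, 7/3)
obs 5: x=2 → posterior Dirichlet(8, 13/3, 7, 11, 7/3)
obs 6: x=2 → posterior Dirichlet(8, 13/3, 8, 11, 7/3)
obs 7: x=3 → posterior Dirichlet(8, 13/3, 8, 12, 7/3)
obs 8: x=3 → posterior Dirichlet(8, 13/3, 8, 13, 7/3)
obs 9: x=4 → posterior Dirichlet(8, 13/3, 8, 13, 10/3)
obs 10: x=1 → posterior Dirichlet(8, 16/3, 8, 13, 10/3)
obs 11: x=3 → posterior Dirichlet(8, 16/3, 8, 14, 10/3)
obs 12: x=2 → posterior Dirichlet(8, 16/3, 9, 14, 10/3)

27/119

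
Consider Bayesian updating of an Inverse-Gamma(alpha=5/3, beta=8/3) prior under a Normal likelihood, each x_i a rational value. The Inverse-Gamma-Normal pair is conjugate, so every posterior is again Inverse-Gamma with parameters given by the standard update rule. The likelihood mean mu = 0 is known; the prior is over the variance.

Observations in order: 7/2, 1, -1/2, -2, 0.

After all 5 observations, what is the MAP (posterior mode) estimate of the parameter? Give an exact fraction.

137/62

obs 1: x=7/2 → posterior Inverse-Gamma(13/6, 211/24)
obs 2: x=1 → posterior Inverse-Gamma(8/3, 223/24)
obs 3: x=-1/2 → posterior Inverse-Gamma(19/6, 113/12)
obs 4: x=-2 → posterior Inverse-Gamma(11/3, 137/12)
obs 5: x=0 → posterior Inverse-Gamma(25/6, 137/12)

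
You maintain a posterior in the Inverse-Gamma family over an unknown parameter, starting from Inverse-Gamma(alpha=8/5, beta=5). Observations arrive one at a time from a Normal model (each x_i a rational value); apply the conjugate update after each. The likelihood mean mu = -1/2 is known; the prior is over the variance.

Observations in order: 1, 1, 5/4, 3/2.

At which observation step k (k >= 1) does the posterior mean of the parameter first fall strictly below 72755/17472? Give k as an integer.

obs 1: x=1 → posterior Inverse-Gamma(21/10, 49/8)
obs 2: x=1 → posterior Inverse-Gamma(13/5, 29/4)
obs 3: x=5/4 → posterior Inverse-Gamma(31/10, 281/32)
obs 4: x=3/2 → posterior Inverse-Gamma(18/5, 345/32)

k = 4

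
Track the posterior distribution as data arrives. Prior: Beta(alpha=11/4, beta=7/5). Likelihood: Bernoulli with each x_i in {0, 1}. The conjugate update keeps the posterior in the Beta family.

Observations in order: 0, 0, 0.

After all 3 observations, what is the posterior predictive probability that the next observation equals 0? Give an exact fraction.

obs 1: x=0 → posterior Beta(11/4, 12/5)
obs 2: x=0 → posterior Beta(11/4, 17/5)
obs 3: x=0 → posterior Beta(11/4, 22/5)

8/13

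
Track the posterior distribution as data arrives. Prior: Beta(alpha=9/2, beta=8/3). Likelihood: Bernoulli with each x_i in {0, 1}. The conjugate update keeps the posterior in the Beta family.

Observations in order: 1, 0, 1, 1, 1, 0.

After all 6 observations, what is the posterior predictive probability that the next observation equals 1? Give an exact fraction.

obs 1: x=1 → posterior Beta(11/2, 8/3)
obs 2: x=0 → posterior Beta(11/2, 11/3)
obs 3: x=1 → posterior Beta(13/2, 11/3)
obs 4: x=1 → posterior Beta(15/2, 11/3)
obs 5: x=1 → posterior Beta(17/2, 11/3)
obs 6: x=0 → posterior Beta(17/2, 14/3)

51/79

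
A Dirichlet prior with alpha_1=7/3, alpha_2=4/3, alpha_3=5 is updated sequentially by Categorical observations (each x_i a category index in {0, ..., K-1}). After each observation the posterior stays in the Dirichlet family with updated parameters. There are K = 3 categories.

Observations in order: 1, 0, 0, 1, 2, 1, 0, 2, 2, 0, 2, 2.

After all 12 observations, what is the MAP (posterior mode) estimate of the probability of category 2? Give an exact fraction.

obs 1: x=1 → posterior Dirichlet(7/3, 7/3, 5)
obs 2: x=0 → posterior Dirichlet(10/3, 7/3, 5)
obs 3: x=0 → posterior Dirichlet(13/3, 7/3, 5)
obs 4: x=1 → posterior Dirichlet(13/3, 10/3, 5)
obs 5: x=2 → posterior Dirichlet(13/3, 10/3, 6)
obs 6: x=1 → posterior Dirichlet(13/3, 13/3, 6)
obs 7: x=0 → posterior Dirichlet(16/3, 13/3, 6)
obs 8: x=2 → posterior Dirichlet(16/3, 13/3, 7)
obs 9: x=2 → posterior Dirichlet(16/3, 13/3, 8)
obs 10: x=0 → posterior Dirichlet(19/3, 13/3, 8)
obs 11: x=2 → posterior Dirichlet(19/3, 13/3, 9)
obs 12: x=2 → posterior Dirichlet(19/3, 13/3, 10)

27/53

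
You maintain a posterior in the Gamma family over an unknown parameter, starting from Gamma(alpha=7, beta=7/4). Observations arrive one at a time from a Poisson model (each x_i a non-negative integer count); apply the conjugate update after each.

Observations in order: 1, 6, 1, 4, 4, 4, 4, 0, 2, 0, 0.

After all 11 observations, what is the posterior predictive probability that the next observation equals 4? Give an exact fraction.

61354334164354670397840947715916765890547198668168342396984576/449838706595920268383246045223312879694276489317417144775390625

obs 1: x=1 → posterior Gamma(8, 11/4)
obs 2: x=6 → posterior Gamma(14, 15/4)
obs 3: x=1 → posterior Gamma(15, 19/4)
obs 4: x=4 → posterior Gamma(19, 23/4)
obs 5: x=4 → posterior Gamma(23, 27/4)
obs 6: x=4 → posterior Gamma(27, 31/4)
obs 7: x=4 → posterior Gamma(31, 35/4)
obs 8: x=0 → posterior Gamma(31, 39/4)
obs 9: x=2 → posterior Gamma(33, 43/4)
obs 10: x=0 → posterior Gamma(33, 47/4)
obs 11: x=0 → posterior Gamma(33, 51/4)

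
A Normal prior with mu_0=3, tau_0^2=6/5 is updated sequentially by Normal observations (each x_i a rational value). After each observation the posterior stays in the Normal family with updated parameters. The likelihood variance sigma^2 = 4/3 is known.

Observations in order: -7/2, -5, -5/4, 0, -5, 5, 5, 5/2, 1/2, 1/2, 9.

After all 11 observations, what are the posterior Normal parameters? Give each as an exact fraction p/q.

obs 1: x=-7/2 → posterior Normal(-3/38, 12/19)
obs 2: x=-5 → posterior Normal(-93/56, 3/7)
obs 3: x=-5/4 → posterior Normal(-231/148, 12/37)
obs 4: x=0 → posterior Normal(-231/184, 6/23)
obs 5: x=-5 → posterior Normal(-411/220, 12/55)
obs 6: x=5 → posterior Normal(-231/256, 3/16)
obs 7: x=5 → posterior Normal(-51/292, 12/73)
obs 8: x=5/2 → posterior Normal(39/328, 6/41)
obs 9: x=1/2 → posterior Normal(57/364, 12/91)
obs 10: x=1/2 → posterior Normal(3/16, 3/25)
obs 11: x=9 → posterior Normal(399/436, 12/109)

mu_0=399/436, tau_0^2=12/109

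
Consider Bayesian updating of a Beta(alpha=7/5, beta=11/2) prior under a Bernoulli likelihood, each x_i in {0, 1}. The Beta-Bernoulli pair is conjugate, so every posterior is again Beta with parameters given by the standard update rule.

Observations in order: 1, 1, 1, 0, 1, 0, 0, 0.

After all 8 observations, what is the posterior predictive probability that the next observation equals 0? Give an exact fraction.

95/149

obs 1: x=1 → posterior Beta(12/5, 11/2)
obs 2: x=1 → posterior Beta(17/5, 11/2)
obs 3: x=1 → posterior Beta(22/5, 11/2)
obs 4: x=0 → posterior Beta(22/5, 13/2)
obs 5: x=1 → posterior Beta(27/5, 13/2)
obs 6: x=0 → posterior Beta(27/5, 15/2)
obs 7: x=0 → posterior Beta(27/5, 17/2)
obs 8: x=0 → posterior Beta(27/5, 19/2)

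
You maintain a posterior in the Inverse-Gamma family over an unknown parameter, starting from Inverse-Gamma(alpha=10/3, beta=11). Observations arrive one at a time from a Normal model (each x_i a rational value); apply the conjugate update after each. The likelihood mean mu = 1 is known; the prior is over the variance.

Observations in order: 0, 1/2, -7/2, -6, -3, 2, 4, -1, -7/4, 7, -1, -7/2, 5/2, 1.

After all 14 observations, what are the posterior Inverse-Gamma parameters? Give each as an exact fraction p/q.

alpha=31/3, beta=3081/32

obs 1: x=0 → posterior Inverse-Gamma(23/6, 23/2)
obs 2: x=1/2 → posterior Inverse-Gamma(13/3, 93/8)
obs 3: x=-7/2 → posterior Inverse-Gamma(29/6, 87/4)
obs 4: x=-6 → posterior Inverse-Gamma(16/3, 185/4)
obs 5: x=-3 → posterior Inverse-Gamma(35/6, 217/4)
obs 6: x=2 → posterior Inverse-Gamma(19/3, 219/4)
obs 7: x=4 → posterior Inverse-Gamma(41/6, 237/4)
obs 8: x=-1 → posterior Inverse-Gamma(22/3, 245/4)
obs 9: x=-7/4 → posterior Inverse-Gamma(47/6, 2081/32)
obs 10: x=7 → posterior Inverse-Gamma(25/3, 2657/32)
obs 11: x=-1 → posterior Inverse-Gamma(53/6, 2721/32)
obs 12: x=-7/2 → posterior Inverse-Gamma(28/3, 3045/32)
obs 13: x=5/2 → posterior Inverse-Gamma(59/6, 3081/32)
obs 14: x=1 → posterior Inverse-Gamma(31/3, 3081/32)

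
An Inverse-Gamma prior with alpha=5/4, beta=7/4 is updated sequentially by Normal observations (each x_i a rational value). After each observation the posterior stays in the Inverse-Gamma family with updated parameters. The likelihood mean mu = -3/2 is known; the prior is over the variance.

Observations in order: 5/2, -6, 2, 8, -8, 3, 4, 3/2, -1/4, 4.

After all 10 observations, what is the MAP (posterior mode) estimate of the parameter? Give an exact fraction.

4413/232

obs 1: x=5/2 → posterior Inverse-Gamma(7/4, 39/4)
obs 2: x=-6 → posterior Inverse-Gamma(9/4, 159/8)
obs 3: x=2 → posterior Inverse-Gamma(11/4, 26)
obs 4: x=8 → posterior Inverse-Gamma(13/4, 569/8)
obs 5: x=-8 → posterior Inverse-Gamma(15/4, 369/4)
obs 6: x=3 → posterior Inverse-Gamma(17/4, 819/8)
obs 7: x=4 → posterior Inverse-Gamma(19/4, 235/2)
obs 8: x=3/2 → posterior Inverse-Gamma(21/4, 122)
obs 9: x=-1/4 → posterior Inverse-Gamma(23/4, 3929/32)
obs 10: x=4 → posterior Inverse-Gamma(25/4, 4413/32)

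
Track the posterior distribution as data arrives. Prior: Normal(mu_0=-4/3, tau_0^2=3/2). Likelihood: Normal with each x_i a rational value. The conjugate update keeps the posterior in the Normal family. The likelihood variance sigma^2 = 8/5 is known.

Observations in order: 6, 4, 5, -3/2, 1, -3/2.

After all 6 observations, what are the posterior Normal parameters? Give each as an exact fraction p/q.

mu_0=521/318, tau_0^2=12/53

obs 1: x=6 → posterior Normal(206/93, 24/31)
obs 2: x=4 → posterior Normal(193/69, 12/23)
obs 3: x=5 → posterior Normal(611/183, 24/61)
obs 4: x=-3/2 → posterior Normal(1087/456, 6/19)
obs 5: x=1 → posterior Normal(1177/546, 24/91)
obs 6: x=-3/2 → posterior Normal(521/318, 12/53)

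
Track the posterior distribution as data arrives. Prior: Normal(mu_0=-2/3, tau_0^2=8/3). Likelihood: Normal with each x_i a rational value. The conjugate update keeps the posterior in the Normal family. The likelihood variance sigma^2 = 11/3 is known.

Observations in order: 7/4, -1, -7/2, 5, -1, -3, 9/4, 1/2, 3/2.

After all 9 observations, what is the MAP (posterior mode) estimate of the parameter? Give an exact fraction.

38/249

obs 1: x=7/4 → posterior Normal(20/57, 88/57)
obs 2: x=-1 → posterior Normal(-4/81, 88/81)
obs 3: x=-7/2 → posterior Normal(-88/105, 88/105)
obs 4: x=5 → posterior Normal(32/129, 88/129)
obs 5: x=-1 → posterior Normal(8/153, 88/153)
obs 6: x=-3 → posterior Normal(-64/177, 88/177)
obs 7: x=9/4 → posterior Normal(-10/201, 88/201)
obs 8: x=1/2 → posterior Normal(2/225, 88/225)
obs 9: x=3/2 → posterior Normal(38/249, 88/249)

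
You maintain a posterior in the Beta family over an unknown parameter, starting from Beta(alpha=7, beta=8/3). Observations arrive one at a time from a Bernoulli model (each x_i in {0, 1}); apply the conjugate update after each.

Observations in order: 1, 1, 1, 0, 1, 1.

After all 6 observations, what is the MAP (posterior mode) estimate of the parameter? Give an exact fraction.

33/41

obs 1: x=1 → posterior Beta(8, 8/3)
obs 2: x=1 → posterior Beta(9, 8/3)
obs 3: x=1 → posterior Beta(10, 8/3)
obs 4: x=0 → posterior Beta(10, 11/3)
obs 5: x=1 → posterior Beta(11, 11/3)
obs 6: x=1 → posterior Beta(12, 11/3)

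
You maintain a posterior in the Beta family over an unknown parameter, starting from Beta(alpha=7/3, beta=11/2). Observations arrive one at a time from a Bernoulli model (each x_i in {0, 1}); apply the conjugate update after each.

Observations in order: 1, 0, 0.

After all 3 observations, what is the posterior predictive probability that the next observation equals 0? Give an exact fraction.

obs 1: x=1 → posterior Beta(10/3, 11/2)
obs 2: x=0 → posterior Beta(10/3, 13/2)
obs 3: x=0 → posterior Beta(10/3, 15/2)

9/13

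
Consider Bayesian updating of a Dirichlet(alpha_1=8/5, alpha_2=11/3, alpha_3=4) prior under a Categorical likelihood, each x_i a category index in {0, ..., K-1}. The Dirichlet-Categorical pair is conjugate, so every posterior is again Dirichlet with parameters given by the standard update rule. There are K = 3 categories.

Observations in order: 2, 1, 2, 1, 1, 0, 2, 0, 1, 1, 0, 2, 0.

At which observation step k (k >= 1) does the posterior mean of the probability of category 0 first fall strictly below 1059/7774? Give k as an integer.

obs 1: x=2 → posterior Dirichlet(8/5, 11/3, 5)
obs 2: x=1 → posterior Dirichlet(8/5, 14/3, 5)
obs 3: x=2 → posterior Dirichlet(8/5, 14/3, 6)
obs 4: x=1 → posterior Dirichlet(8/5, 17/3, 6)
obs 5: x=1 → posterior Dirichlet(8/5, 20/3, 6)
obs 6: x=0 → posterior Dirichlet(13/5, 20/3, 6)
obs 7: x=2 → posterior Dirichlet(13/5, 20/3, 7)
obs 8: x=0 → posterior Dirichlet(18/5, 20/3, 7)
obs 9: x=1 → posterior Dirichlet(18/5, 23/3, 7)
obs 10: x=1 → posterior Dirichlet(18/5, 26/3, 7)
obs 11: x=0 → posterior Dirichlet(23/5, 26/3, 7)
obs 12: x=2 → posterior Dirichlet(23/5, 26/3, 8)
obs 13: x=0 → posterior Dirichlet(28/5, 26/3, 8)

k = 3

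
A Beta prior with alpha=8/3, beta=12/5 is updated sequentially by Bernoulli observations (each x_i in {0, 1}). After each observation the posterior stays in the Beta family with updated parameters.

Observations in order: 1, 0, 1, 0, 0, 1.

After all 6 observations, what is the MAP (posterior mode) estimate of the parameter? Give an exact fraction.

35/68

obs 1: x=1 → posterior Beta(11/3, 12/5)
obs 2: x=0 → posterior Beta(11/3, 17/5)
obs 3: x=1 → posterior Beta(14/3, 17/5)
obs 4: x=0 → posterior Beta(14/3, 22/5)
obs 5: x=0 → posterior Beta(14/3, 27/5)
obs 6: x=1 → posterior Beta(17/3, 27/5)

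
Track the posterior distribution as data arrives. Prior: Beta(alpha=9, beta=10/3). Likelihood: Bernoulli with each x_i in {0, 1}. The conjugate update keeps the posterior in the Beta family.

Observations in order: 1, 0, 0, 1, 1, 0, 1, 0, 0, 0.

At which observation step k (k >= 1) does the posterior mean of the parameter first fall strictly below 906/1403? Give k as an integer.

obs 1: x=1 → posterior Beta(10, 10/3)
obs 2: x=0 → posterior Beta(10, 13/3)
obs 3: x=0 → posterior Beta(10, 16/3)
obs 4: x=1 → posterior Beta(11, 16/3)
obs 5: x=1 → posterior Beta(12, 16/3)
obs 6: x=0 → posterior Beta(12, 19/3)
obs 7: x=1 → posterior Beta(13, 19/3)
obs 8: x=0 → posterior Beta(13, 22/3)
obs 9: x=0 → posterior Beta(13, 25/3)
obs 10: x=0 → posterior Beta(13, 28/3)

k = 8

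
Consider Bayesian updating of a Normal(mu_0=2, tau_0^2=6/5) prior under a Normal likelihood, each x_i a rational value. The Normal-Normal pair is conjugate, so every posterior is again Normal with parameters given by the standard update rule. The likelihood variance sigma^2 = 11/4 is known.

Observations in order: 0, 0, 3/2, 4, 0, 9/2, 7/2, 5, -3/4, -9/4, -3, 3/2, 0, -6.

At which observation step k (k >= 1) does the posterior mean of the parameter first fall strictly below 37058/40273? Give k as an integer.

obs 1: x=0 → posterior Normal(110/79, 66/79)
obs 2: x=0 → posterior Normal(110/103, 66/103)
obs 3: x=3/2 → posterior Normal(146/127, 66/127)
obs 4: x=4 → posterior Normal(242/151, 66/151)
obs 5: x=0 → posterior Normal(242/175, 66/175)
obs 6: x=9/2 → posterior Normal(350/199, 66/199)
obs 7: x=7/2 → posterior Normal(434/223, 66/223)
obs 8: x=5 → posterior Normal(554/247, 66/247)
obs 9: x=-3/4 → posterior Normal(536/271, 66/271)
obs 10: x=-9/4 → posterior Normal(482/295, 66/295)
obs 11: x=-3 → posterior Normal(410/319, 6/29)
obs 12: x=3/2 → posterior Normal(446/343, 66/343)
obs 13: x=0 → posterior Normal(446/367, 66/367)
obs 14: x=-6 → posterior Normal(302/391, 66/391)

k = 14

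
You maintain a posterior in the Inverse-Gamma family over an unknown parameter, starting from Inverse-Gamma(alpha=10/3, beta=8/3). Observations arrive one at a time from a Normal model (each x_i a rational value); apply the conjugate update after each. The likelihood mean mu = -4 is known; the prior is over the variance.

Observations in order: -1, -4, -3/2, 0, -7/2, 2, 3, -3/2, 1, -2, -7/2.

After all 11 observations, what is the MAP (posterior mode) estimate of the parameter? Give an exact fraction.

obs 1: x=-1 → posterior Inverse-Gamma(23/6, 43/6)
obs 2: x=-4 → posterior Inverse-Gamma(13/3, 43/6)
obs 3: x=-3/2 → posterior Inverse-Gamma(29/6, 247/24)
obs 4: x=0 → posterior Inverse-Gamma(16/3, 439/24)
obs 5: x=-7/2 → posterior Inverse-Gamma(35/6, 221/12)
obs 6: x=2 → posterior Inverse-Gamma(19/3, 437/12)
obs 7: x=3 → posterior Inverse-Gamma(41/6, 731/12)
obs 8: x=-3/2 → posterior Inverse-Gamma(22/3, 1537/24)
obs 9: x=1 → posterior Inverse-Gamma(47/6, 1837/24)
obs 10: x=-2 → posterior Inverse-Gamma(25/3, 1885/24)
obs 11: x=-7/2 → posterior Inverse-Gamma(53/6, 236/3)

8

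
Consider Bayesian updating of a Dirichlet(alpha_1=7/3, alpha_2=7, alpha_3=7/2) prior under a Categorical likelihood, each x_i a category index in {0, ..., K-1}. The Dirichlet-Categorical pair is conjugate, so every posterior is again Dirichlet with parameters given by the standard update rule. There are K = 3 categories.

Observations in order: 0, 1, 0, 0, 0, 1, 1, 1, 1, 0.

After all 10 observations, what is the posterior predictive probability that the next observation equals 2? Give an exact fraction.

obs 1: x=0 → posterior Dirichlet(10/3, 7, 7/2)
obs 2: x=1 → posterior Dirichlet(10/3, 8, 7/2)
obs 3: x=0 → posterior Dirichlet(13/3, 8, 7/2)
obs 4: x=0 → posterior Dirichlet(16/3, 8, 7/2)
obs 5: x=0 → posterior Dirichlet(19/3, 8, 7/2)
obs 6: x=1 → posterior Dirichlet(19/3, 9, 7/2)
obs 7: x=1 → posterior Dirichlet(19/3, 10, 7/2)
obs 8: x=1 → posterior Dirichlet(19/3, 11, 7/2)
obs 9: x=1 → posterior Dirichlet(19/3, 12, 7/2)
obs 10: x=0 → posterior Dirichlet(22/3, 12, 7/2)

21/137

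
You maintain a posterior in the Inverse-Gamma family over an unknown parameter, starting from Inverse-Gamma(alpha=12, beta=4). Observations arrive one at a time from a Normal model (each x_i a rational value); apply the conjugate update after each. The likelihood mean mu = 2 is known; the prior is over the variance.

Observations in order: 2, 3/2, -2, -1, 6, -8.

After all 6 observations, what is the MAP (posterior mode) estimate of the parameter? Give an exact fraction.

597/128

obs 1: x=2 → posterior Inverse-Gamma(25/2, 4)
obs 2: x=3/2 → posterior Inverse-Gamma(13, 33/8)
obs 3: x=-2 → posterior Inverse-Gamma(27/2, 97/8)
obs 4: x=-1 → posterior Inverse-Gamma(14, 133/8)
obs 5: x=6 → posterior Inverse-Gamma(29/2, 197/8)
obs 6: x=-8 → posterior Inverse-Gamma(15, 597/8)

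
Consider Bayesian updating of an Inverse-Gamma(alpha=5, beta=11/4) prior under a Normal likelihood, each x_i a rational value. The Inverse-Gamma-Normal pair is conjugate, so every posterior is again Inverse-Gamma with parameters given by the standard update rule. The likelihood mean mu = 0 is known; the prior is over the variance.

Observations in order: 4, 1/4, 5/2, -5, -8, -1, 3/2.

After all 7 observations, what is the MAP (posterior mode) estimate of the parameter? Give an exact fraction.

1921/304

obs 1: x=4 → posterior Inverse-Gamma(11/2, 43/4)
obs 2: x=1/4 → posterior Inverse-Gamma(6, 345/32)
obs 3: x=5/2 → posterior Inverse-Gamma(13/2, 445/32)
obs 4: x=-5 → posterior Inverse-Gamma(7, 845/32)
obs 5: x=-8 → posterior Inverse-Gamma(15/2, 1869/32)
obs 6: x=-1 → posterior Inverse-Gamma(8, 1885/32)
obs 7: x=3/2 → posterior Inverse-Gamma(17/2, 1921/32)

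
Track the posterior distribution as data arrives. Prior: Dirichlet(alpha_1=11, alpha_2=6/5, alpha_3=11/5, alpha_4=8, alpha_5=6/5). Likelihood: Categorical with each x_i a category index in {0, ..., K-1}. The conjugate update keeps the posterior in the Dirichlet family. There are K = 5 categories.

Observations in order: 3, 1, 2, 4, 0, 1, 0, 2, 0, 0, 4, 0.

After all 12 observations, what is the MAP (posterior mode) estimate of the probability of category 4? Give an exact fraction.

11/153

obs 1: x=3 → posterior Dirichlet(11, 6/5, 11/5, 9, 6/5)
obs 2: x=1 → posterior Dirichlet(11, 11/5, 11/5, 9, 6/5)
obs 3: x=2 → posterior Dirichlet(11, 11/5, 16/5, 9, 6/5)
obs 4: x=4 → posterior Dirichlet(11, 11/5, 16/5, 9, 11/5)
obs 5: x=0 → posterior Dirichlet(12, 11/5, 16/5, 9, 11/5)
obs 6: x=1 → posterior Dirichlet(12, 16/5, 16/5, 9, 11/5)
obs 7: x=0 → posterior Dirichlet(13, 16/5, 16/5, 9, 11/5)
obs 8: x=2 → posterior Dirichlet(13, 16/5, 21/5, 9, 11/5)
obs 9: x=0 → posterior Dirichlet(14, 16/5, 21/5, 9, 11/5)
obs 10: x=0 → posterior Dirichlet(15, 16/5, 21/5, 9, 11/5)
obs 11: x=4 → posterior Dirichlet(15, 16/5, 21/5, 9, 16/5)
obs 12: x=0 → posterior Dirichlet(16, 16/5, 21/5, 9, 16/5)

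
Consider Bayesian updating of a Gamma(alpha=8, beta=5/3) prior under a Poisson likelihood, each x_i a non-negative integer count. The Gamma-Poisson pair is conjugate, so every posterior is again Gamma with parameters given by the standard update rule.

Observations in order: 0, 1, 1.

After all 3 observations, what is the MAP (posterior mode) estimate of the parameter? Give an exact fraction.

27/14

obs 1: x=0 → posterior Gamma(8, 8/3)
obs 2: x=1 → posterior Gamma(9, 11/3)
obs 3: x=1 → posterior Gamma(10, 14/3)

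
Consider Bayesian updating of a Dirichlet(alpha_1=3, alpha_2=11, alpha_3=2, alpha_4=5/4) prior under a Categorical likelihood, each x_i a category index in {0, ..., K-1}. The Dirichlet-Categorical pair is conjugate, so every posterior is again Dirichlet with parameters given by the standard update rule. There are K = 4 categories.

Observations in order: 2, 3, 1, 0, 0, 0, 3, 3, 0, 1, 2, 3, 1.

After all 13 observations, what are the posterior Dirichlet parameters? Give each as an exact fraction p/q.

obs 1: x=2 → posterior Dirichlet(3, 11, 3, 5/4)
obs 2: x=3 → posterior Dirichlet(3, 11, 3, 9/4)
obs 3: x=1 → posterior Dirichlet(3, 12, 3, 9/4)
obs 4: x=0 → posterior Dirichlet(4, 12, 3, 9/4)
obs 5: x=0 → posterior Dirichlet(5, 12, 3, 9/4)
obs 6: x=0 → posterior Dirichlet(6, 12, 3, 9/4)
obs 7: x=3 → posterior Dirichlet(6, 12, 3, 13/4)
obs 8: x=3 → posterior Dirichlet(6, 12, 3, 17/4)
obs 9: x=0 → posterior Dirichlet(7, 12, 3, 17/4)
obs 10: x=1 → posterior Dirichlet(7, 13, 3, 17/4)
obs 11: x=2 → posterior Dirichlet(7, 13, 4, 17/4)
obs 12: x=3 → posterior Dirichlet(7, 13, 4, 21/4)
obs 13: x=1 → posterior Dirichlet(7, 14, 4, 21/4)

alpha_1=7, alpha_2=14, alpha_3=4, alpha_4=21/4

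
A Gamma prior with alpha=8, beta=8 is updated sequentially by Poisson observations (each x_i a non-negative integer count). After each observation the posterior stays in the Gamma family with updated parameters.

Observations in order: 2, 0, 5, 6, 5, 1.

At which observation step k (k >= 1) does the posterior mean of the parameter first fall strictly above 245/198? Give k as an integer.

k = 3

obs 1: x=2 → posterior Gamma(10, 9)
obs 2: x=0 → posterior Gamma(10, 10)
obs 3: x=5 → posterior Gamma(15, 11)
obs 4: x=6 → posterior Gamma(21, 12)
obs 5: x=5 → posterior Gamma(26, 13)
obs 6: x=1 → posterior Gamma(27, 14)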